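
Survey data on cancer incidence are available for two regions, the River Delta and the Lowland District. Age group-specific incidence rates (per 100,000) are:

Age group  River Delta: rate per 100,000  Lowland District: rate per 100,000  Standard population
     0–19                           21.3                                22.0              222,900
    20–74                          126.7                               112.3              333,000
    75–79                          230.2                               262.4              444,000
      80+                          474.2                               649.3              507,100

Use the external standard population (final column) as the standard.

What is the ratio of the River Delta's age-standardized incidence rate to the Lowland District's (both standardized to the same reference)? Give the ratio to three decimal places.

0.798

Standard total = 1,507,000; weights = 0.1479, 0.2210, 0.2946, 0.3365.
The River Delta: 0.1479×21.3 + 0.2210×126.7 + 0.2946×230.2 + 0.3365×474.2 = 258.5365 per 100,000.
The Lowland District: 0.1479×22.0 + 0.2210×112.3 + 0.2946×262.4 + 0.3365×649.3 = 323.8655 per 100,000.
Ratio = 258.5365 ÷ 323.8655 = 0.79828.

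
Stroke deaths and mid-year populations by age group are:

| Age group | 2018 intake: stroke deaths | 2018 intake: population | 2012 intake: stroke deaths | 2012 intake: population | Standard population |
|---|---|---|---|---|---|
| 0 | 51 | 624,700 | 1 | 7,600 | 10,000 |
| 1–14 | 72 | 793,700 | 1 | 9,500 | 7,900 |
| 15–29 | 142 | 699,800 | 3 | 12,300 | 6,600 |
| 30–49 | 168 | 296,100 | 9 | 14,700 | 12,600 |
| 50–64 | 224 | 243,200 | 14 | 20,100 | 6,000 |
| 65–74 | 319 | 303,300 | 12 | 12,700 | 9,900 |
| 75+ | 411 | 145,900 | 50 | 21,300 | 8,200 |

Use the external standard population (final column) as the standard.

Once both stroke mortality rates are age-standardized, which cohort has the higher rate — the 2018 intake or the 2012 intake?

Age-specific rates per 100,000 for the 2018 intake: 8.16, 9.07, 20.29, 56.74, 92.11, 105.18, 281.70.
For the 2012 intake: 13.16, 10.53, 24.39, 61.22, 69.65, 94.49, 234.74.
Standard total = 61,200; weights = 0.1634, 0.1291, 0.1078, 0.2059, 0.0980, 0.1618, 0.1340.
The 2018 intake: 0.1634×8.16 + 0.1291×9.07 + 0.1078×20.29 + 0.2059×56.74 + 0.0980×92.11 + 0.1618×105.18 + 0.1340×281.70 = 80.1624 per 100,000.
The 2012 intake: 0.1634×13.16 + 0.1291×10.53 + 0.1078×24.39 + 0.2059×61.22 + 0.0980×69.65 + 0.1618×94.49 + 0.1340×234.74 = 72.3099 per 100,000.
The crude rates (44.65 vs 91.65) would put the 2012 intake higher, but that reflects its age composition; once standardized to a common age structure, the 2018 intake has the higher underlying rate.

2018 intake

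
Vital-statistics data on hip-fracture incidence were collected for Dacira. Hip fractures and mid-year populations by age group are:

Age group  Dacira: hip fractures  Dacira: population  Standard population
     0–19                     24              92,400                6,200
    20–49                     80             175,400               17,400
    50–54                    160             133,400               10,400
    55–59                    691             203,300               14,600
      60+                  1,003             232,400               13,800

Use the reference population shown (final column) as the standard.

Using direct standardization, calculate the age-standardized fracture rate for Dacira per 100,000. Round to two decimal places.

Age-specific rates per 100,000 for Dacira: 25.97, 45.61, 119.94, 339.89, 431.58.
Standard total = 62,400; weights = 0.0994, 0.2788, 0.1667, 0.2340, 0.2212.
Standardized rate: 0.0994×25.97 + 0.2788×45.61 + 0.1667×119.94 + 0.2340×339.89 + 0.2212×431.58 = 210.2612 per 100,000.

210.26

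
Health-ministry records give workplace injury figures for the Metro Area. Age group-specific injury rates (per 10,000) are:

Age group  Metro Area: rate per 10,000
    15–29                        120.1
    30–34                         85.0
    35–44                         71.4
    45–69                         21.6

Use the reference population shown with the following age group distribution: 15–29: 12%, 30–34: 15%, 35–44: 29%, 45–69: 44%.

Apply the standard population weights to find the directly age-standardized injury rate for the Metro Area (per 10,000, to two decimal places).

Standard weights: 0.12, 0.15, 0.29, 0.44.
Standardized rate: 0.1200×120.1 + 0.1500×85.0 + 0.2900×71.4 + 0.4400×21.6 = 57.3720 per 10,000.

57.37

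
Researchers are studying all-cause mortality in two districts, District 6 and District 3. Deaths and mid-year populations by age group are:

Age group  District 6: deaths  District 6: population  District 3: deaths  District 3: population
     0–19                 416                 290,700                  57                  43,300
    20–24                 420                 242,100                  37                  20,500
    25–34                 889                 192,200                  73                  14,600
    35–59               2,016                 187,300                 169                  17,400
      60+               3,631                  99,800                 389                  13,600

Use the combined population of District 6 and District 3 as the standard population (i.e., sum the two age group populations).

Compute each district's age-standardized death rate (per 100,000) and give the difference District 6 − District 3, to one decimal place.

92.7

Age-specific rates per 100,000 for District 6: 143.10, 173.48, 462.54, 1076.35, 3638.28.
For District 3: 131.64, 180.49, 500.00, 971.26, 2860.29.
Combined standard total = 1,121,500; weights = 0.2978, 0.2342, 0.1844, 0.1825, 0.1011.
District 6: 0.2978×143.10 + 0.2342×173.48 + 0.1844×462.54 + 0.1825×1076.35 + 0.1011×3638.28 = 732.8710 per 100,000.
District 3: 0.2978×131.64 + 0.2342×180.49 + 0.1844×500.00 + 0.1825×971.26 + 0.1011×2860.29 = 640.1595 per 100,000.
Difference = 732.8710 − 640.1595 = 92.7114.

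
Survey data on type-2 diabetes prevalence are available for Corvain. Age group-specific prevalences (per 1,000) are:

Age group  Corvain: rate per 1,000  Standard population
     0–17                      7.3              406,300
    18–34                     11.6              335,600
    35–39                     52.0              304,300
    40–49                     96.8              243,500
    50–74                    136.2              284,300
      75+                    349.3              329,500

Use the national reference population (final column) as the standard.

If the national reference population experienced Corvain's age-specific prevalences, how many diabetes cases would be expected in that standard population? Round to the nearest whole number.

200069

Expected diabetes cases = Σ (standard pop × age-specific rate ÷ 1,000)
= 406,300×7.3/1,000 + 335,600×11.6/1,000 + 304,300×52.0/1,000 + 243,500×96.8/1,000 + 284,300×136.2/1,000 + 329,500×349.3/1,000
= 2965.99 + 3892.96 + 15823.60 + 23570.80 + 38721.66 + 115094.35 = 200069.36.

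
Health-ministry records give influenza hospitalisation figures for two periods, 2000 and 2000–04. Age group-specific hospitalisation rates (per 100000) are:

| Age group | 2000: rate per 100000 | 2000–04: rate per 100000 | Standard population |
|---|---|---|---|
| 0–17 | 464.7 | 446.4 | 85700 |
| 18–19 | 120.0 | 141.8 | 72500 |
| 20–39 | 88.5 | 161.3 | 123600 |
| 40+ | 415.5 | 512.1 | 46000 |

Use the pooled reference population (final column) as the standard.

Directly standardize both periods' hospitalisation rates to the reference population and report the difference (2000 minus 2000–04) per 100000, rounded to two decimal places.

Standard total = 327800; weights = 0.2614, 0.2212, 0.3771, 0.1403.
2000: 0.2614×464.7 + 0.2212×120.0 + 0.3771×88.5 + 0.1403×415.5 = 239.7083 per 100000.
2000–04: 0.2614×446.4 + 0.2212×141.8 + 0.3771×161.3 + 0.1403×512.1 = 280.7513 per 100000.
Difference = 239.7083 − 280.7513 = -41.0429.

-41.04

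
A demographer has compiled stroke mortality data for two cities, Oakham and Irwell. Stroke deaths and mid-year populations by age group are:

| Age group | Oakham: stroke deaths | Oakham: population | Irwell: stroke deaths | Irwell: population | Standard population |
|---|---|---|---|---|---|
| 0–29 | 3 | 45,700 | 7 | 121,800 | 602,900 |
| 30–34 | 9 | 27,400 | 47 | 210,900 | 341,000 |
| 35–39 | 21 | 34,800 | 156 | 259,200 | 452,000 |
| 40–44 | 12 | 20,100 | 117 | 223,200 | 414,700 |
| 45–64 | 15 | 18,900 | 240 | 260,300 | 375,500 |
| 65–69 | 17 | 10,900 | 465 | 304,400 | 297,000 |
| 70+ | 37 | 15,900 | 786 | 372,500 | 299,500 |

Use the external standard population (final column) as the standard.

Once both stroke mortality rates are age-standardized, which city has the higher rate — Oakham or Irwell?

Age-specific rates per 100,000 for Oakham: 6.56, 32.85, 60.34, 59.70, 79.37, 155.96, 232.70.
For Irwell: 5.75, 22.29, 60.19, 52.42, 92.20, 152.76, 211.01.
Standard total = 2,782,600; weights = 0.2167, 0.1225, 0.1624, 0.1490, 0.1349, 0.1067, 0.1076.
Oakham: 0.2167×6.56 + 0.1225×32.85 + 0.1624×60.34 + 0.1490×59.70 + 0.1349×79.37 + 0.1067×155.96 + 0.1076×232.70 = 76.5508 per 100,000.
Irwell: 0.2167×5.75 + 0.1225×22.29 + 0.1624×60.19 + 0.1490×52.42 + 0.1349×92.20 + 0.1067×152.76 + 0.1076×211.01 = 73.0231 per 100,000.
The crude rates (65.63 vs 103.75) would put Irwell higher, but that reflects its age composition; once standardized to a common age structure, Oakham has the higher underlying rate.

Oakham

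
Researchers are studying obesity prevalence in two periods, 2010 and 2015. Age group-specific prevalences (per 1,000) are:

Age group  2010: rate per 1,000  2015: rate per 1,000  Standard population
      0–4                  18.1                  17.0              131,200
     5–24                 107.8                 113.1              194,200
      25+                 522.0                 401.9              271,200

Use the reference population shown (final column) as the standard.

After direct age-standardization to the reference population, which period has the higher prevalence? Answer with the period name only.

Standard total = 596,600; weights = 0.2199, 0.3255, 0.4546.
2010: 0.2199×18.1 + 0.3255×107.8 + 0.4546×522.0 = 276.3592 per 1,000.
2015: 0.2199×17.0 + 0.3255×113.1 + 0.4546×401.9 = 223.2479 per 1,000.

2010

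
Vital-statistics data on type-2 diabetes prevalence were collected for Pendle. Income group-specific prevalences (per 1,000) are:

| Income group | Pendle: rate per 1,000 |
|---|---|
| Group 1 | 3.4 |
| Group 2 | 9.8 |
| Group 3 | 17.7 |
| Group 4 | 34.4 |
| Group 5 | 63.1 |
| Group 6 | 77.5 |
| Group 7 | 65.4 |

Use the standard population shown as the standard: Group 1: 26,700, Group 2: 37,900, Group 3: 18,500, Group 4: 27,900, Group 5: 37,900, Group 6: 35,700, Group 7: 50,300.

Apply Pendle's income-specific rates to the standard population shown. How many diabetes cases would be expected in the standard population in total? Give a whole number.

Expected diabetes cases = Σ (standard pop × income-specific rate ÷ 1,000)
= 26,700×3.4/1,000 + 37,900×9.8/1,000 + 18,500×17.7/1,000 + 27,900×34.4/1,000 + 37,900×63.1/1,000 + 35,700×77.5/1,000 + 50,300×65.4/1,000
= 90.78 + 371.42 + 327.45 + 959.76 + 2391.49 + 2766.75 + 3289.62 = 10197.27.

10197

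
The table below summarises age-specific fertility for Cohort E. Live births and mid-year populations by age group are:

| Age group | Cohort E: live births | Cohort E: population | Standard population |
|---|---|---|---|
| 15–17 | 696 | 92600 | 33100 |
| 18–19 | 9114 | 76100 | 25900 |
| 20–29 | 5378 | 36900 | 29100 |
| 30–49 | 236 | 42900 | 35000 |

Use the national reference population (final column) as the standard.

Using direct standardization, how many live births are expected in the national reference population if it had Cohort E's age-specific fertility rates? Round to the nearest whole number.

7784

Age-specific rates per 1000 for Cohort E: 7.516, 119.763, 145.745, 5.501.
Expected live births = Σ (standard pop × age-specific rate ÷ 1000)
= 33100×7.516/1000 + 25900×119.763/1000 + 29100×145.745/1000 + 35000×5.501/1000
= 248.79 + 3101.87 + 4241.19 + 192.54 = 7784.39.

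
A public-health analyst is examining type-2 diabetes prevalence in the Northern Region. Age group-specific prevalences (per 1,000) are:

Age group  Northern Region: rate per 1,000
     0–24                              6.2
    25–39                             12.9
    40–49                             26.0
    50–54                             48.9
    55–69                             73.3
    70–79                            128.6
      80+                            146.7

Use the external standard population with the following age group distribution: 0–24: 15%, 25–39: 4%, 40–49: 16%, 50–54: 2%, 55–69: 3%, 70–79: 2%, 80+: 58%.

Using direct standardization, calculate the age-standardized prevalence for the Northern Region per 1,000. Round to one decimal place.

Standard weights: 0.15, 0.04, 0.16, 0.02, 0.03, 0.02, 0.58.
Standardized rate: 0.1500×6.2 + 0.0400×12.9 + 0.1600×26.0 + 0.0200×48.9 + 0.0300×73.3 + 0.0200×128.6 + 0.5800×146.7 = 96.4410 per 1,000.

96.4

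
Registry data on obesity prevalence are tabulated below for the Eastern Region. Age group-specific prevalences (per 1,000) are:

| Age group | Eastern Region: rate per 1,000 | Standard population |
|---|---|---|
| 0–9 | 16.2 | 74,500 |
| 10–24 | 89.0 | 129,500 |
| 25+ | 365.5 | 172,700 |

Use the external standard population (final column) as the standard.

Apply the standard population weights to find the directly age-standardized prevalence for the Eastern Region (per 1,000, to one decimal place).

201.4

Standard total = 376,700; weights = 0.1978, 0.3438, 0.4585.
Standardized rate: 0.1978×16.2 + 0.3438×89.0 + 0.4585×365.5 = 201.3651 per 1,000.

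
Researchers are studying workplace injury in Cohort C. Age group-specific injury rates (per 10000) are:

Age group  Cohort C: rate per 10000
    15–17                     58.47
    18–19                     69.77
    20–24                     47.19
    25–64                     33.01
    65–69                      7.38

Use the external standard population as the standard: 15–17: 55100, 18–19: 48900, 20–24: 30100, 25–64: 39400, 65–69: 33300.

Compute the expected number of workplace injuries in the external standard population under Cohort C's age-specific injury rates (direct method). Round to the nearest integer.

Expected workplace injuries = Σ (standard pop × age-specific rate ÷ 10000)
= 55100×58.47/10000 + 48900×69.77/10000 + 30100×47.19/10000 + 39400×33.01/10000 + 33300×7.38/10000
= 322.17 + 341.18 + 142.04 + 130.06 + 24.58 = 960.02.

960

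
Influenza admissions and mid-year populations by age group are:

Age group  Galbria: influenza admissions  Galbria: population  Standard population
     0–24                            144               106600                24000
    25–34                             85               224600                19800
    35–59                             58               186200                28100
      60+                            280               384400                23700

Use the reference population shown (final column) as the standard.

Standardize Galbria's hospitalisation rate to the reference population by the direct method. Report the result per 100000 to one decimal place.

Age-specific rates per 100000 for Galbria: 135.08, 37.85, 31.15, 72.84.
Standard total = 95600; weights = 0.2510, 0.2071, 0.2939, 0.2479.
Standardized rate: 0.2510×135.08 + 0.2071×37.85 + 0.2939×31.15 + 0.2479×72.84 = 68.9642 per 100000.

69.0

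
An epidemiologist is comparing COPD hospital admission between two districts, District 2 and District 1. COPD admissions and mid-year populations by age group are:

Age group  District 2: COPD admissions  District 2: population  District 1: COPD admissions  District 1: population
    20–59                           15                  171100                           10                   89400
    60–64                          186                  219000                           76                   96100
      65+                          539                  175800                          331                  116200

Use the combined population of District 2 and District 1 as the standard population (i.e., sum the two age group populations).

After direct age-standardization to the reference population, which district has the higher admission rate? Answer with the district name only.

District 2

Age-specific rates per 10000 for District 2: 0.88, 8.49, 30.66.
For District 1: 1.12, 7.91, 28.49.
Combined standard total = 867600; weights = 0.3003, 0.3632, 0.3366.
District 2: 0.3003×0.88 + 0.3632×8.49 + 0.3366×30.66 = 13.6667 per 10000.
District 1: 0.3003×1.12 + 0.3632×7.91 + 0.3366×28.49 = 12.7951 per 10000.
The crude rates (13.08 vs 13.82) would put District 1 higher, but that reflects its age composition; once standardized to a common age structure, District 2 has the higher underlying rate.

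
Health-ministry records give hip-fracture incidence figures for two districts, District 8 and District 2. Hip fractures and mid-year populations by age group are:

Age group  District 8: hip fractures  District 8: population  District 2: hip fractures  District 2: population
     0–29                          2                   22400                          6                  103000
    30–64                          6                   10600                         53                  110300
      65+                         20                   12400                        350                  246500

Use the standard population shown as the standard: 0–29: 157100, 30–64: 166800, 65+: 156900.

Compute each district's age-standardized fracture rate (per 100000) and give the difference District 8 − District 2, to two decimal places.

Age-specific rates per 100000 for District 8: 8.93, 56.60, 161.29.
For District 2: 5.83, 48.05, 141.99.
Standard total = 480800; weights = 0.3267, 0.3469, 0.3263.
District 8: 0.3267×8.93 + 0.3469×56.60 + 0.3263×161.29 = 75.1885 per 100000.
District 2: 0.3267×5.83 + 0.3469×48.05 + 0.3263×141.99 = 64.9083 per 100000.
Difference = 75.1885 − 64.9083 = 10.2802.

10.28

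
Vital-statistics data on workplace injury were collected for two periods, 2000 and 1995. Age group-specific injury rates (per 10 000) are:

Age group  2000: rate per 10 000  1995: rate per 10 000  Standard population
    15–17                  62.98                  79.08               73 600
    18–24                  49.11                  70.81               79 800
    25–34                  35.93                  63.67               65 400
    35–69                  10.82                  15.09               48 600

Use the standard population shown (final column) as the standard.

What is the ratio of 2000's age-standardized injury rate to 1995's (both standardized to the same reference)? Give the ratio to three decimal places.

Standard total = 267 400; weights = 0.2752, 0.2984, 0.2446, 0.1818.
2000: 0.2752×62.98 + 0.2984×49.11 + 0.2446×35.93 + 0.1818×10.82 = 42.7449 per 10 000.
1995: 0.2752×79.08 + 0.2984×70.81 + 0.2446×63.67 + 0.1818×15.09 = 61.2129 per 10 000.
Ratio = 42.7449 ÷ 61.2129 = 0.69830.

0.698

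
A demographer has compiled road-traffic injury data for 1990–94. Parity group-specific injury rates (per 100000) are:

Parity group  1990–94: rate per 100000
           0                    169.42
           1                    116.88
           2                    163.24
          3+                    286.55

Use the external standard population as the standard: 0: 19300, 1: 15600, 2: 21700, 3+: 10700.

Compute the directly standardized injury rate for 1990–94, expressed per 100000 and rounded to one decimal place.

173.9

Standard total = 67300; weights = 0.2868, 0.2318, 0.3224, 0.1590.
Standardized rate: 0.2868×169.42 + 0.2318×116.88 + 0.3224×163.24 + 0.1590×286.55 = 173.8711 per 100000.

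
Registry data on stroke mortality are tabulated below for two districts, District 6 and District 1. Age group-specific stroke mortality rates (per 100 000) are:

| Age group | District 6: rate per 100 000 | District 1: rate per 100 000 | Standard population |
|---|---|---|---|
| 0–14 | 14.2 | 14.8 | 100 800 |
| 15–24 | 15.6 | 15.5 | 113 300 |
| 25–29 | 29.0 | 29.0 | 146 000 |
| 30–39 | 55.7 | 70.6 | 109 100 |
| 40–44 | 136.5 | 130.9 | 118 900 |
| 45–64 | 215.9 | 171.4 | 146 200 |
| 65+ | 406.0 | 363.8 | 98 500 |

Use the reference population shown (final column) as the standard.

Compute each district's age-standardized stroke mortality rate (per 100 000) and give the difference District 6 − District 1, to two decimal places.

Standard total = 832 800; weights = 0.1210, 0.1360, 0.1753, 0.1310, 0.1428, 0.1756, 0.1183.
District 6: 0.1210×14.2 + 0.1360×15.6 + 0.1753×29.0 + 0.1310×55.7 + 0.1428×136.5 + 0.1756×215.9 + 0.1183×406.0 = 121.6320 per 100 000.
District 1: 0.1210×14.8 + 0.1360×15.5 + 0.1753×29.0 + 0.1310×70.6 + 0.1428×130.9 + 0.1756×171.4 + 0.1183×363.8 = 110.0402 per 100 000.
Difference = 121.6320 − 110.0402 = 11.5919.

11.59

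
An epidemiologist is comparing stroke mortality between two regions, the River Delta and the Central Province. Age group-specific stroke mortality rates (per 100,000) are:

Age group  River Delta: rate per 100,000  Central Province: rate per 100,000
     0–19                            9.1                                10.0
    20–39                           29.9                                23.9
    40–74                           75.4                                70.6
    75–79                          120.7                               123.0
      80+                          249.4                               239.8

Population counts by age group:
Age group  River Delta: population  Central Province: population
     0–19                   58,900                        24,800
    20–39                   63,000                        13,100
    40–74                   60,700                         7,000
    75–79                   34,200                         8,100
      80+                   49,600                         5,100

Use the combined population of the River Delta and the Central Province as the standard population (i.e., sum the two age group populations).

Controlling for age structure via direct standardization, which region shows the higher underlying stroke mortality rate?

Combined standard total = 324,500; weights = 0.2579, 0.2345, 0.2086, 0.1304, 0.1686.
The River Delta: 0.2579×9.1 + 0.2345×29.9 + 0.2086×75.4 + 0.1304×120.7 + 0.1686×249.4 = 82.8642 per 100,000.
The Central Province: 0.2579×10.0 + 0.2345×23.9 + 0.2086×70.6 + 0.1304×123.0 + 0.1686×239.8 = 79.3694 per 100,000.

River Delta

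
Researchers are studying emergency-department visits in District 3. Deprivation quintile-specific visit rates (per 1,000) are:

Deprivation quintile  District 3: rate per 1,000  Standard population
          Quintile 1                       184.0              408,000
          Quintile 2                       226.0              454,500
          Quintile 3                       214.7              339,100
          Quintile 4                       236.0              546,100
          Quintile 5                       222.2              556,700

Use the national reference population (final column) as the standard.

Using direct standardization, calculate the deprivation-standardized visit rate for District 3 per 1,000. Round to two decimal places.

218.35

Standard total = 2,304,400; weights = 0.1771, 0.1972, 0.1472, 0.2370, 0.2416.
Standardized rate: 0.1771×184.0 + 0.1972×226.0 + 0.1472×214.7 + 0.2370×236.0 + 0.2416×222.2 = 218.3528 per 1,000.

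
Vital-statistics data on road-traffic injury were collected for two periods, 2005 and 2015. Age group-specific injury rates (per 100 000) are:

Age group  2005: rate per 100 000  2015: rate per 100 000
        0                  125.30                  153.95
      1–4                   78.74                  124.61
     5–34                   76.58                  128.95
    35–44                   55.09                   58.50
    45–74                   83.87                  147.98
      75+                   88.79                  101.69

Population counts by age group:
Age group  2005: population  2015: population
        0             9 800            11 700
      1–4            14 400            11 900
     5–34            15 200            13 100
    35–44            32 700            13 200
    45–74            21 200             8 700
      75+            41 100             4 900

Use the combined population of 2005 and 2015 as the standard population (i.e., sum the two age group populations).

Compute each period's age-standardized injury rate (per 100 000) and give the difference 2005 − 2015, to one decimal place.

-30.2

Combined standard total = 197 900; weights = 0.1086, 0.1329, 0.1430, 0.2319, 0.1511, 0.2324.
2005: 0.1086×125.30 + 0.1329×78.74 + 0.1430×76.58 + 0.2319×55.09 + 0.1511×83.87 + 0.2324×88.79 = 81.1153 per 100 000.
2015: 0.1086×153.95 + 0.1329×124.61 + 0.1430×128.95 + 0.2319×58.50 + 0.1511×147.98 + 0.2324×101.69 = 111.2883 per 100 000.
Difference = 81.1153 − 111.2883 = -30.1730.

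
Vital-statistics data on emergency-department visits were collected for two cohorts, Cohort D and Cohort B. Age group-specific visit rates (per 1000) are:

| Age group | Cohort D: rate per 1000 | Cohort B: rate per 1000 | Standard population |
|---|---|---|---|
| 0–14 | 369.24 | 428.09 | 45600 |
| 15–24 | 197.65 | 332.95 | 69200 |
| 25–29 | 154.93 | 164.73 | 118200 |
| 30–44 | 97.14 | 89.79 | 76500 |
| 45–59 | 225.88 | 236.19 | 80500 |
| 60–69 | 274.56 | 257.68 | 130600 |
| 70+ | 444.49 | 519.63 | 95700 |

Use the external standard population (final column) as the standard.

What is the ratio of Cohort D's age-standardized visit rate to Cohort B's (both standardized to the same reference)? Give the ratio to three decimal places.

Standard total = 616300; weights = 0.0740, 0.1123, 0.1918, 0.1241, 0.1306, 0.2119, 0.1553.
Cohort D: 0.0740×369.24 + 0.1123×197.65 + 0.1918×154.93 + 0.1241×97.14 + 0.1306×225.88 + 0.2119×274.56 + 0.1553×444.49 = 247.9916 per 1000.
Cohort B: 0.0740×428.09 + 0.1123×332.95 + 0.1918×164.73 + 0.1241×89.79 + 0.1306×236.19 + 0.2119×257.68 + 0.1553×519.63 = 277.9425 per 1000.
Ratio = 247.9916 ÷ 277.9425 = 0.89224.

0.892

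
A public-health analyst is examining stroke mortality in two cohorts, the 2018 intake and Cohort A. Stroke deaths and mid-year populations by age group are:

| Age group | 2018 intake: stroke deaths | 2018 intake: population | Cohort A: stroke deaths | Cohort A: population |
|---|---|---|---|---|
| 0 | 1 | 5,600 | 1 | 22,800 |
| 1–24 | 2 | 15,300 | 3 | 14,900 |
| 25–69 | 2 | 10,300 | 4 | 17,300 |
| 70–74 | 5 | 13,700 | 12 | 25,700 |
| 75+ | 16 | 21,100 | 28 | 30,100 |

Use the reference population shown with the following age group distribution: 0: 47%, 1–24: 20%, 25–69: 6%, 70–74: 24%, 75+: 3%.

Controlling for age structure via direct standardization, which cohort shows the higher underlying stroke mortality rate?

2018 intake

Age-specific rates per 100,000 for the 2018 intake: 17.86, 13.07, 19.42, 36.50, 75.83.
For Cohort A: 4.39, 20.13, 23.12, 46.69, 93.02.
Standard weights: 0.47, 0.20, 0.06, 0.24, 0.03.
The 2018 intake: 0.4700×17.86 + 0.2000×13.07 + 0.0600×19.42 + 0.2400×36.50 + 0.0300×75.83 = 23.2063 per 100,000.
Cohort A: 0.4700×4.39 + 0.2000×20.13 + 0.0600×23.12 + 0.2400×46.69 + 0.0300×93.02 = 21.4725 per 100,000.
The crude rates (39.39 vs 43.32) would put Cohort A higher, but that reflects its age composition; once standardized to a common age structure, the 2018 intake has the higher underlying rate.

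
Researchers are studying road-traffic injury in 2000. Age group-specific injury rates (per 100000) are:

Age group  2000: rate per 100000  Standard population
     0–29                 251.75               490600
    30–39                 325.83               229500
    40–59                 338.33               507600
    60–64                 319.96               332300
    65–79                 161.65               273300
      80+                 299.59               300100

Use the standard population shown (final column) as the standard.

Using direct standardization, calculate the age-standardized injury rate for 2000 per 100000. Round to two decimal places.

286.13

Standard total = 2133400; weights = 0.2300, 0.1076, 0.2379, 0.1558, 0.1281, 0.1407.
Standardized rate: 0.2300×251.75 + 0.1076×325.83 + 0.2379×338.33 + 0.1558×319.96 + 0.1281×161.65 + 0.1407×299.59 = 286.1308 per 100000.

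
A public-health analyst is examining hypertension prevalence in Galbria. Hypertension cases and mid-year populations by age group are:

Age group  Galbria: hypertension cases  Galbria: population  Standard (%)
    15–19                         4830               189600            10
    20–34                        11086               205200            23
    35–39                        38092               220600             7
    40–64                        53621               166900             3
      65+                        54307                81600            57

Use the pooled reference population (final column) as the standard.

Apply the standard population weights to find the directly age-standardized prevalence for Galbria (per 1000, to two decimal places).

416.05

Age-specific rates per 1000 for Galbria: 25.475, 54.025, 172.675, 321.276, 665.527.
Standard weights: 0.10, 0.23, 0.07, 0.03, 0.57.
Standardized rate: 0.1000×25.475 + 0.2300×54.025 + 0.0700×172.675 + 0.0300×321.276 + 0.5700×665.527 = 416.0492 per 1000.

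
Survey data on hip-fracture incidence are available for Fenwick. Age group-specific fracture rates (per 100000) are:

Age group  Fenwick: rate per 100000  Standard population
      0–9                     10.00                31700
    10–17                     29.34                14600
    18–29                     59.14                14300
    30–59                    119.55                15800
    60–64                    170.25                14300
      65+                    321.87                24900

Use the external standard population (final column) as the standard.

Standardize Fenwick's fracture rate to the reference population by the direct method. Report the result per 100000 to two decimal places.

120.49

Standard total = 115600; weights = 0.2742, 0.1263, 0.1237, 0.1367, 0.1237, 0.2154.
Standardized rate: 0.2742×10.00 + 0.1263×29.34 + 0.1237×59.14 + 0.1367×119.55 + 0.1237×170.25 + 0.2154×321.87 = 120.4939 per 100000.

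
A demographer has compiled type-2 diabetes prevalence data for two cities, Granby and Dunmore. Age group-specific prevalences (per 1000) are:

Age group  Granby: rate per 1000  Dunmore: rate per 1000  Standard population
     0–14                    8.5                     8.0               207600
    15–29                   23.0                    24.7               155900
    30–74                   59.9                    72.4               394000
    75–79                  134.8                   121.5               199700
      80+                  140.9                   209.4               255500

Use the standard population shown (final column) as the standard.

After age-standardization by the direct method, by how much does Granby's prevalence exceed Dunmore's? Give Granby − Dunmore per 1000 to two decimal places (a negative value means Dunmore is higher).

-16.44

Standard total = 1212700; weights = 0.1712, 0.1286, 0.3249, 0.1647, 0.2107.
Granby: 0.1712×8.5 + 0.1286×23.0 + 0.3249×59.9 + 0.1647×134.8 + 0.2107×140.9 = 75.7569 per 1000.
Dunmore: 0.1712×8.0 + 0.1286×24.7 + 0.3249×72.4 + 0.1647×121.5 + 0.2107×209.4 = 92.1929 per 1000.
Difference = 75.7569 − 92.1929 = -16.4360.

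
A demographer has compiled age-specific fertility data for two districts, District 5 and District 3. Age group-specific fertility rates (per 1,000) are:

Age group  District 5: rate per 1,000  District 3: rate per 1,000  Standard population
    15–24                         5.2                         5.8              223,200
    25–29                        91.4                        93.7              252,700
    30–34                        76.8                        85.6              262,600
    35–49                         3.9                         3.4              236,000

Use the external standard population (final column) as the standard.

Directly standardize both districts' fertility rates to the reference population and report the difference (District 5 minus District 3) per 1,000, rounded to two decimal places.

-2.98

Standard total = 974,500; weights = 0.2290, 0.2593, 0.2695, 0.2422.
District 5: 0.2290×5.2 + 0.2593×91.4 + 0.2695×76.8 + 0.2422×3.9 = 46.5321 per 1,000.
District 3: 0.2290×5.8 + 0.2593×93.7 + 0.2695×85.6 + 0.2422×3.4 = 49.5162 per 1,000.
Difference = 46.5321 − 49.5162 = -2.9841.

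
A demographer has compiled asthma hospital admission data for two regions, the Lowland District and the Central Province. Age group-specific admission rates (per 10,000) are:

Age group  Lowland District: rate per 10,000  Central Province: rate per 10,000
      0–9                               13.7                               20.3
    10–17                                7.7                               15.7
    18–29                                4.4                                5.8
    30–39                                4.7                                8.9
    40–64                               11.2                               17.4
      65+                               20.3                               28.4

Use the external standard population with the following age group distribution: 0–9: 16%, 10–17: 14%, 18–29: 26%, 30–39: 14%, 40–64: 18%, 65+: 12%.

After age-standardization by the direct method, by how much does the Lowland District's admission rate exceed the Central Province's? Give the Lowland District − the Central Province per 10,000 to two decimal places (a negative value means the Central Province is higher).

Standard weights: 0.16, 0.14, 0.26, 0.14, 0.18, 0.12.
The Lowland District: 0.1600×13.7 + 0.1400×7.7 + 0.2600×4.4 + 0.1400×4.7 + 0.1800×11.2 + 0.1200×20.3 = 9.5240 per 10,000.
The Central Province: 0.1600×20.3 + 0.1400×15.7 + 0.2600×5.8 + 0.1400×8.9 + 0.1800×17.4 + 0.1200×28.4 = 14.7400 per 10,000.
Difference = 9.5240 − 14.7400 = -5.2160.

-5.22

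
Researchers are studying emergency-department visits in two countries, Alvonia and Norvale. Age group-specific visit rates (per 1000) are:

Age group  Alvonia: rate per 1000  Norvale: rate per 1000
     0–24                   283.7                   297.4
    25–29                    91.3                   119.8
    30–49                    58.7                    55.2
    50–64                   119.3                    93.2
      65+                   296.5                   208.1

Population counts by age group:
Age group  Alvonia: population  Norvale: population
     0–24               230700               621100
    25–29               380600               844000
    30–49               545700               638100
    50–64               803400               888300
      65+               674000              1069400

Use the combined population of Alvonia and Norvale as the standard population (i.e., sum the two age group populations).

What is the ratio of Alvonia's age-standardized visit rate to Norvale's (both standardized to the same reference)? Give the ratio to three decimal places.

1.158

Combined standard total = 6695300; weights = 0.1272, 0.1829, 0.1768, 0.2527, 0.2604.
Alvonia: 0.1272×283.7 + 0.1829×91.3 + 0.1768×58.7 + 0.2527×119.3 + 0.2604×296.5 = 170.5209 per 1000.
Norvale: 0.1272×297.4 + 0.1829×119.8 + 0.1768×55.2 + 0.2527×93.2 + 0.2604×208.1 = 147.2445 per 1000.
Ratio = 170.5209 ÷ 147.2445 = 1.15808.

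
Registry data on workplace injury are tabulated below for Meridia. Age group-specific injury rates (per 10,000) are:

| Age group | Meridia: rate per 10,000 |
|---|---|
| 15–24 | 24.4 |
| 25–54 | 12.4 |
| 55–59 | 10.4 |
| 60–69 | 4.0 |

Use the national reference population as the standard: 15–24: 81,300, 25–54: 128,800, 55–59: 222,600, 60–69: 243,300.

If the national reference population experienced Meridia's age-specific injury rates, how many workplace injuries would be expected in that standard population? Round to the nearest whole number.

Expected workplace injuries = Σ (standard pop × age-specific rate ÷ 10,000)
= 81,300×24.4/10,000 + 128,800×12.4/10,000 + 222,600×10.4/10,000 + 243,300×4.0/10,000
= 198.37 + 159.71 + 231.50 + 97.32 = 686.91.

687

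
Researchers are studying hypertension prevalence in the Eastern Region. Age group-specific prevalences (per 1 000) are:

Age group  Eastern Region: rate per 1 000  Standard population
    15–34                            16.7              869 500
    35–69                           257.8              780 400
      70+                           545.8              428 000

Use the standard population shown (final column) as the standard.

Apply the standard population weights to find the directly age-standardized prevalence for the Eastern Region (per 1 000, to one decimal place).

Standard total = 2 077 900; weights = 0.4185, 0.3756, 0.2060.
Standardized rate: 0.4185×16.7 + 0.3756×257.8 + 0.2060×545.8 = 216.2328 per 1 000.

216.2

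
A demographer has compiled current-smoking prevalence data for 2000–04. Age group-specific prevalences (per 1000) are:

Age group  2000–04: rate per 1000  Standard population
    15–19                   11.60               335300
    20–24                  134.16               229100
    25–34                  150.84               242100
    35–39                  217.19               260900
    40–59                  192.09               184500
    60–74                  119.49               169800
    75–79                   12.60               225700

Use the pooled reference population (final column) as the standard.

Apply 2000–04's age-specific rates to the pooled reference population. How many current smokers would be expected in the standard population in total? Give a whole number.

Expected current smokers = Σ (standard pop × age-specific rate ÷ 1000)
= 335300×11.60/1000 + 229100×134.16/1000 + 242100×150.84/1000 + 260900×217.19/1000 + 184500×192.09/1000 + 169800×119.49/1000 + 225700×12.60/1000
= 3889.48 + 30736.06 + 36518.36 + 56664.87 + 35440.61 + 20289.40 + 2843.82 = 186382.60.

186383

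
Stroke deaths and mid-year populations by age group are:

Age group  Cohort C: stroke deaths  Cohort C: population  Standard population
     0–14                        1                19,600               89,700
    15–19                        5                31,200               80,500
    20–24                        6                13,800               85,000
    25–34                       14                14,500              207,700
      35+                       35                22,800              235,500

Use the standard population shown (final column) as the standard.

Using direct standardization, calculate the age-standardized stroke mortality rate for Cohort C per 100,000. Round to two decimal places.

Age-specific rates per 100,000 for Cohort C: 5.10, 16.03, 43.48, 96.55, 153.51.
Standard total = 698,400; weights = 0.1284, 0.1153, 0.1217, 0.2974, 0.3372.
Standardized rate: 0.1284×5.10 + 0.1153×16.03 + 0.1217×43.48 + 0.2974×96.55 + 0.3372×153.51 = 88.2710 per 100,000.

88.27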